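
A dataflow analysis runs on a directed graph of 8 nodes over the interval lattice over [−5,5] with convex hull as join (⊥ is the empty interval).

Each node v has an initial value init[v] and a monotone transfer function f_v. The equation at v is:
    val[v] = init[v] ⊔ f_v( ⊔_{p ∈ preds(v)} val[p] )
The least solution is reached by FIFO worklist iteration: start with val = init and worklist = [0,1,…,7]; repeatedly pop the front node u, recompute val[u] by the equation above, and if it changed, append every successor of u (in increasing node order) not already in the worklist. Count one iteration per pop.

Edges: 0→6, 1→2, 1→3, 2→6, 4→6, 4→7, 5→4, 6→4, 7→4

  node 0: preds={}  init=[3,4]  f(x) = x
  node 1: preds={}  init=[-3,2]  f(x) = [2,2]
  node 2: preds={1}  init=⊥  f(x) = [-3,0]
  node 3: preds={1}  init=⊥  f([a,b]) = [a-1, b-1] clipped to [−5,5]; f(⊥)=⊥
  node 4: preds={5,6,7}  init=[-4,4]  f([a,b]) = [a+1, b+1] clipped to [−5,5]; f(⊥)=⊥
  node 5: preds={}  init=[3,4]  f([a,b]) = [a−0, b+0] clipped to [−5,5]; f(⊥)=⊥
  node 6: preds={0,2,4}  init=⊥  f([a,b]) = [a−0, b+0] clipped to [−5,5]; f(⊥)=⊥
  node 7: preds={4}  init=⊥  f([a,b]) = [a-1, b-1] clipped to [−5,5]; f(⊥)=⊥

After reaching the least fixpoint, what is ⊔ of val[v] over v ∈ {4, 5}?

Worklist (9 pops):
  #1 pop 0: in=⊥ → [3,4] (no change)
  #2 pop 1: in=⊥ → [-3,2] (no change)
  #3 pop 2: in=[-3,2] → [-3,0] (was ⊥); enqueue []
  #4 pop 3: in=[-3,2] → [-4,1] (was ⊥); enqueue []
  #5 pop 4: in=[3,4] → [-4,5] (was [-4,4]); enqueue []
  #6 pop 5: in=⊥ → [3,4] (no change)
  #7 pop 6: in=[-4,5] → [-4,5] (was ⊥); enqueue [4]
  #8 pop 7: in=[-4,5] → [-5,4] (was ⊥); enqueue []
  #9 pop 4: in=[-5,5] → [-4,5] (no change)

Fixpoint:
  val[0] = [3,4]
  val[1] = [-3,2]
  val[2] = [-3,0]
  val[3] = [-4,1]
  val[4] = [-4,5]
  val[5] = [3,4]
  val[6] = [-4,5]
  val[7] = [-5,4]

[-4,5]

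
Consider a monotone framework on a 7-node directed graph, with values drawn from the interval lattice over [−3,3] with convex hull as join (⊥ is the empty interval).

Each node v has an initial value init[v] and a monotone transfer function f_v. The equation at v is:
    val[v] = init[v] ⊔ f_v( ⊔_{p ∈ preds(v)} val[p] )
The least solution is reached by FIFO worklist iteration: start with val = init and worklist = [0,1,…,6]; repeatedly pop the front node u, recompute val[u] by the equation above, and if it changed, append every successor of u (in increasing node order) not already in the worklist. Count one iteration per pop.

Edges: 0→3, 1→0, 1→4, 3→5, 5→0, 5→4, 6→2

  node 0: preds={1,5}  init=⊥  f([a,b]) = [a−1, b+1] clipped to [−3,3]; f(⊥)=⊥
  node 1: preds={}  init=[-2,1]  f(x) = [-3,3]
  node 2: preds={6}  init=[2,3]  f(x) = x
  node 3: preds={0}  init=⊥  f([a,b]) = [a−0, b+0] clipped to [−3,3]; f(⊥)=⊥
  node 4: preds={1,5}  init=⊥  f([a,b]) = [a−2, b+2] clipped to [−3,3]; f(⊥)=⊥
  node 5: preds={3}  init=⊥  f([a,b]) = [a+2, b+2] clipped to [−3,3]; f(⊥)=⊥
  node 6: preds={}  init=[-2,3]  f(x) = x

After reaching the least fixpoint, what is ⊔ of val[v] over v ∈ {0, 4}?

[-3,3]

Trace (11 dequeues):
  [1] u=0 | in [-2,1] | out [-3,2] | prev ⊥ | push {}
  [2] u=1 | in ⊥ | out [-3,3] | prev [-2,1] | push {0}
  [3] u=2 | in [-2,3] | out [-2,3] | prev [2,3] | push {}
  [4] u=3 | in [-3,2] | out [-3,2] | prev ⊥ | push {}
  [5] u=4 | in [-3,3] | out [-3,3] | prev ⊥ | push {}
  [6] u=5 | in [-3,2] | out [-1,3] | prev ⊥ | push {4}
  [7] u=6 | in ⊥ | out [-2,3] | ==
  [8] u=0 | in [-3,3] | out [-3,3] | prev [-3,2] | push {3}
  [9] u=4 | in [-3,3] | out [-3,3] | ==
  [10] u=3 | in [-3,3] | out [-3,3] | prev [-3,2] | push {5}
  [11] u=5 | in [-3,3] | out [-1,3] | ==

Converged values:
  [0] [-3,3]
  [1] [-3,3]
  [2] [-2,3]
  [3] [-3,3]
  [4] [-3,3]
  [5] [-1,3]
  [6] [-2,3]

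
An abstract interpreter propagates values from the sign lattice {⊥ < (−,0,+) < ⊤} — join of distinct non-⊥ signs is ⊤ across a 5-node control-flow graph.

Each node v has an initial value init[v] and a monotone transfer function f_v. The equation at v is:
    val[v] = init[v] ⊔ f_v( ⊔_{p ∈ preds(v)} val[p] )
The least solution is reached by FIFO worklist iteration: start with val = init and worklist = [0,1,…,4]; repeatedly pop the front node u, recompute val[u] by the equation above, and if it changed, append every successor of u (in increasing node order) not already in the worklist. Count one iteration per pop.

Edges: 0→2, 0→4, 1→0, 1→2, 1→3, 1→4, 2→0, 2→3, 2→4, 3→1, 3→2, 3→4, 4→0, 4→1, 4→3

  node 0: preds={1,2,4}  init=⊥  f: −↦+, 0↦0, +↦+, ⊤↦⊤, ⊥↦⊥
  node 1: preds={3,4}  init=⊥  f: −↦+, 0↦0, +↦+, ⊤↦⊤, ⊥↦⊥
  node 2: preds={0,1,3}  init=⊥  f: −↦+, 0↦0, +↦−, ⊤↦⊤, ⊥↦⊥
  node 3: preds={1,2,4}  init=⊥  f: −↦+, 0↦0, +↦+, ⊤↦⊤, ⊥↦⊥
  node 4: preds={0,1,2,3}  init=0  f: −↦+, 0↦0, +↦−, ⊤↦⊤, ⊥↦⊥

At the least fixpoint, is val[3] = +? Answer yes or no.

no

Iteration log — 8 steps:
  step 1. node 0  ⊔preds=0  new=0  old=⊥  +wl: 
  step 2. node 1  ⊔preds=0  new=0  old=⊥  +wl: 0
  step 3. node 2  ⊔preds=0  new=0  old=⊥  +wl: 
  step 4. node 3  ⊔preds=0  new=0  old=⊥  +wl: 1,2
  step 5. node 4  ⊔preds=0  new=0  stable
  step 6. node 0  ⊔preds=0  new=0  stable
  step 7. node 1  ⊔preds=0  new=0  stable
  step 8. node 2  ⊔preds=0  new=0  stable

Least fixpoint reached:
  node 0: 0
  node 1: 0
  node 2: 0
  node 3: 0
  node 4: 0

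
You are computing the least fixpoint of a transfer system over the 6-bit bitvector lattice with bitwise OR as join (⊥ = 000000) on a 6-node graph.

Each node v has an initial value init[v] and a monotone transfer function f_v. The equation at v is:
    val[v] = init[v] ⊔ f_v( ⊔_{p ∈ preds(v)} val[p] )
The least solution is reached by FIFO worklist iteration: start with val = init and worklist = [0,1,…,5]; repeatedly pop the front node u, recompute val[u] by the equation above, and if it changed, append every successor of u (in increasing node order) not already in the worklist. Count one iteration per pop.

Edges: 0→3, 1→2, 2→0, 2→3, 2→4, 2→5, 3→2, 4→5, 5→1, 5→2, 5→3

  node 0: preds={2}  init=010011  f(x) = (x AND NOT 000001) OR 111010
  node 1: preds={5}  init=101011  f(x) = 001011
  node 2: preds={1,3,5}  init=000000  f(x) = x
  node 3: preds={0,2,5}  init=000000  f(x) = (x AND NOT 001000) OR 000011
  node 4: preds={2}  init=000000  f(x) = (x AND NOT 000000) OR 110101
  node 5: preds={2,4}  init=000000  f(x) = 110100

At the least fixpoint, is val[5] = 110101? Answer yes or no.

no

Iteration log — 15 steps:
  step 1. node 0  ⊔preds=000000  new=111011  old=010011  +wl: 
  step 2. node 1  ⊔preds=000000  new=101011  stable
  step 3. node 2  ⊔preds=101011  new=101011  old=000000  +wl: 0
  step 4. node 3  ⊔preds=111011  new=110011  old=000000  +wl: 2
  step 5. node 4  ⊔preds=101011  new=111111  old=000000  +wl: 
  step 6. node 5  ⊔preds=111111  new=110100  old=000000  +wl: 1,3
  step 7. node 0  ⊔preds=101011  new=111011  stable
  step 8. node 2  ⊔preds=111111  new=111111  old=101011  +wl: 0,4,5
  step 9. node 1  ⊔preds=110100  new=101011  stable
  step 10. node 3  ⊔preds=111111  new=110111  old=110011  +wl: 2
  step 11. node 0  ⊔preds=111111  new=111111  old=111011  +wl: 3
  step 12. node 4  ⊔preds=111111  new=111111  stable
  step 13. node 5  ⊔preds=111111  new=110100  stable
  step 14. node 2  ⊔preds=111111  new=111111  stable
  step 15. node 3  ⊔preds=111111  new=110111  stable

Least fixpoint reached:
  node 0: 111111
  node 1: 101011
  node 2: 111111
  node 3: 110111
  node 4: 111111
  node 5: 110100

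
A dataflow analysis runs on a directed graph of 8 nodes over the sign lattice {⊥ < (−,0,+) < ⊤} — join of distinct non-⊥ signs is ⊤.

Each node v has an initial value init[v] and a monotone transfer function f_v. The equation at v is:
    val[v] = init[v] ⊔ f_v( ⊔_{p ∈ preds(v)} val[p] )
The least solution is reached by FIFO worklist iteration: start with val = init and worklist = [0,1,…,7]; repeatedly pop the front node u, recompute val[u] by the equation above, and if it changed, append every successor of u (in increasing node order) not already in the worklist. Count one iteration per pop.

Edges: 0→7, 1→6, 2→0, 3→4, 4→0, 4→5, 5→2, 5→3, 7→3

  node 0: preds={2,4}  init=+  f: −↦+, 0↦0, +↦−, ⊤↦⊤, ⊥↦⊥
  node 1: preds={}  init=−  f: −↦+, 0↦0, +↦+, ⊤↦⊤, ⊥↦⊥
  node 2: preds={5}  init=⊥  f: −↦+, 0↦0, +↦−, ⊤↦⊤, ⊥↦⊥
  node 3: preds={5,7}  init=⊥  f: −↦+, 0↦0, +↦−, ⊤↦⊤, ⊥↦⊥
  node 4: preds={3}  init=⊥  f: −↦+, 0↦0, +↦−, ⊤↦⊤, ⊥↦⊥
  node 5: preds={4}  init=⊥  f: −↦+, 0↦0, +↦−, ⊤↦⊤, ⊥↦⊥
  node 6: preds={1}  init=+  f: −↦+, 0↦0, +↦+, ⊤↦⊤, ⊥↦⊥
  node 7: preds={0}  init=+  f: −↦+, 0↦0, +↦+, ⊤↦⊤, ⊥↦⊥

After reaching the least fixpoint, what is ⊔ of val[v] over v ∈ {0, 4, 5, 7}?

Worklist (20 pops):
  #1 pop 0: in=⊥ → + (no change)
  #2 pop 1: in=⊥ → − (no change)
  #3 pop 2: in=⊥ → ⊥ (no change)
  #4 pop 3: in=+ → − (was ⊥); enqueue []
  #5 pop 4: in=− → + (was ⊥); enqueue [0]
  #6 pop 5: in=+ → − (was ⊥); enqueue [2,3]
  #7 pop 6: in=− → + (no change)
  #8 pop 7: in=+ → + (no change)
  #9 pop 0: in=+ → ⊤ (was +); enqueue [7]
  #10 pop 2: in=− → + (was ⊥); enqueue [0]
  #11 pop 3: in=⊤ → ⊤ (was −); enqueue [4]
  #12 pop 7: in=⊤ → ⊤ (was +); enqueue [3]
  #13 pop 0: in=+ → ⊤ (no change)
  #14 pop 4: in=⊤ → ⊤ (was +); enqueue [0,5]
  #15 pop 3: in=⊤ → ⊤ (no change)
  #16 pop 0: in=⊤ → ⊤ (no change)
  #17 pop 5: in=⊤ → ⊤ (was −); enqueue [2,3]
  #18 pop 2: in=⊤ → ⊤ (was +); enqueue [0]
  #19 pop 3: in=⊤ → ⊤ (no change)
  #20 pop 0: in=⊤ → ⊤ (no change)

Fixpoint:
  val[0] = ⊤
  val[1] = −
  val[2] = ⊤
  val[3] = ⊤
  val[4] = ⊤
  val[5] = ⊤
  val[6] = +
  val[7] = ⊤

⊤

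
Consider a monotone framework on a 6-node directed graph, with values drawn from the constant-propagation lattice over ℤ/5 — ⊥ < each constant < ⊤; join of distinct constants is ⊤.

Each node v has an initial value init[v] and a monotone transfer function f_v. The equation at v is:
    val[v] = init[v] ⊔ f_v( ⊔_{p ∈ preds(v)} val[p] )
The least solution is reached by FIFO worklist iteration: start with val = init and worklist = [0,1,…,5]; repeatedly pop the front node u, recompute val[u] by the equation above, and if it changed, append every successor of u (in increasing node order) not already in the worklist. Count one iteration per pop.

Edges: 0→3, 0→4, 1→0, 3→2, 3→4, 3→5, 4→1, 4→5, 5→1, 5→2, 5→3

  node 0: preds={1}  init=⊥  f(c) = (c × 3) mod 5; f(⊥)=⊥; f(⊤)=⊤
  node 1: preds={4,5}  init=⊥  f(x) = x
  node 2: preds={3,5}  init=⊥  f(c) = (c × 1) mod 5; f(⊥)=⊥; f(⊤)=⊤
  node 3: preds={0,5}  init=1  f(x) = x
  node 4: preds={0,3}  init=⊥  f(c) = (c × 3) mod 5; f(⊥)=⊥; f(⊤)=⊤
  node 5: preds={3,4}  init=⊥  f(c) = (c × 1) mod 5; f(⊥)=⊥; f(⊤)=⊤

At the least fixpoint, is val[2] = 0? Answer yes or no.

no

Trace (15 dequeues):
  [1] u=0 | in ⊥ | out ⊥ | ==
  [2] u=1 | in ⊥ | out ⊥ | ==
  [3] u=2 | in 1 | out 1 | prev ⊥ | push {}
  [4] u=3 | in ⊥ | out 1 | ==
  [5] u=4 | in 1 | out 3 | prev ⊥ | push {1}
  [6] u=5 | in ⊤ | out ⊤ | prev ⊥ | push {2,3}
  [7] u=1 | in ⊤ | out ⊤ | prev ⊥ | push {0}
  [8] u=2 | in ⊤ | out ⊤ | prev 1 | push {}
  [9] u=3 | in ⊤ | out ⊤ | prev 1 | push {2,4,5}
  [10] u=0 | in ⊤ | out ⊤ | prev ⊥ | push {3}
  [11] u=2 | in ⊤ | out ⊤ | ==
  [12] u=4 | in ⊤ | out ⊤ | prev 3 | push {1}
  [13] u=5 | in ⊤ | out ⊤ | ==
  [14] u=3 | in ⊤ | out ⊤ | ==
  [15] u=1 | in ⊤ | out ⊤ | ==

Converged values:
  [0] ⊤
  [1] ⊤
  [2] ⊤
  [3] ⊤
  [4] ⊤
  [5] ⊤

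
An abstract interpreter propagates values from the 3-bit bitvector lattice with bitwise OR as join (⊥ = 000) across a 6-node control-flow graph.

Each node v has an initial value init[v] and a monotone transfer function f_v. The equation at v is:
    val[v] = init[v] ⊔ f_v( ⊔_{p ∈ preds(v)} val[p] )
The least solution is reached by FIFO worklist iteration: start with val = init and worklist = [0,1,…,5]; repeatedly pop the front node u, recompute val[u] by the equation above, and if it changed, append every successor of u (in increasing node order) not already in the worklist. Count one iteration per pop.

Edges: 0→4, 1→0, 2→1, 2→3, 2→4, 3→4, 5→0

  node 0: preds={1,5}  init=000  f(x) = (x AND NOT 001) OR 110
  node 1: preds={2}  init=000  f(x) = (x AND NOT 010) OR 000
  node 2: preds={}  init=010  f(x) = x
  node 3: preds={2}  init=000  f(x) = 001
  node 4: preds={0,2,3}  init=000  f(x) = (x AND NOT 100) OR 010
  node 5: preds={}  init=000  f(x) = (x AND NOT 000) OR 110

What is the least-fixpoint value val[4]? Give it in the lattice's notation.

011

Iteration log — 7 steps:
  step 1. node 0  ⊔preds=000  new=110  old=000  +wl: 
  step 2. node 1  ⊔preds=010  new=000  stable
  step 3. node 2  ⊔preds=000  new=010  stable
  step 4. node 3  ⊔preds=010  new=001  old=000  +wl: 
  step 5. node 4  ⊔preds=111  new=011  old=000  +wl: 
  step 6. node 5  ⊔preds=000  new=110  old=000  +wl: 0
  step 7. node 0  ⊔preds=110  new=110  stable

Least fixpoint reached:
  node 0: 110
  node 1: 000
  node 2: 010
  node 3: 001
  node 4: 011
  node 5: 110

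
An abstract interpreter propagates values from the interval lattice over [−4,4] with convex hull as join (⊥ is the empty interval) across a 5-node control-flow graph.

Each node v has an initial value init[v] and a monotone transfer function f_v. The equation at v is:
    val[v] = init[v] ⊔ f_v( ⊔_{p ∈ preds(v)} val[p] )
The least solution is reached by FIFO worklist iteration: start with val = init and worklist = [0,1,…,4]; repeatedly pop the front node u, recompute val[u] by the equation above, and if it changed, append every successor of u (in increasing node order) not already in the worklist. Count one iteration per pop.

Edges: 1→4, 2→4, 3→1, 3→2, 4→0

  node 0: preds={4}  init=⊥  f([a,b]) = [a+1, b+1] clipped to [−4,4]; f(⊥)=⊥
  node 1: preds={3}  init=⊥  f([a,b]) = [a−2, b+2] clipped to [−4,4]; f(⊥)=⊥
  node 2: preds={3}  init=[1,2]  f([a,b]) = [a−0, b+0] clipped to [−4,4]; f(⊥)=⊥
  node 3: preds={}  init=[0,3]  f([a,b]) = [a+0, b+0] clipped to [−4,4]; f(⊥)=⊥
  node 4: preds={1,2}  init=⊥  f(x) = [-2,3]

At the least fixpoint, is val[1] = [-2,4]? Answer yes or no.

yes

Trace (6 dequeues):
  [1] u=0 | in ⊥ | out ⊥ | ==
  [2] u=1 | in [0,3] | out [-2,4] | prev ⊥ | push {}
  [3] u=2 | in [0,3] | out [0,3] | prev [1,2] | push {}
  [4] u=3 | in ⊥ | out [0,3] | ==
  [5] u=4 | in [-2,4] | out [-2,3] | prev ⊥ | push {0}
  [6] u=0 | in [-2,3] | out [-1,4] | prev ⊥ | push {}

Converged values:
  [0] [-1,4]
  [1] [-2,4]
  [2] [0,3]
  [3] [0,3]
  [4] [-2,3]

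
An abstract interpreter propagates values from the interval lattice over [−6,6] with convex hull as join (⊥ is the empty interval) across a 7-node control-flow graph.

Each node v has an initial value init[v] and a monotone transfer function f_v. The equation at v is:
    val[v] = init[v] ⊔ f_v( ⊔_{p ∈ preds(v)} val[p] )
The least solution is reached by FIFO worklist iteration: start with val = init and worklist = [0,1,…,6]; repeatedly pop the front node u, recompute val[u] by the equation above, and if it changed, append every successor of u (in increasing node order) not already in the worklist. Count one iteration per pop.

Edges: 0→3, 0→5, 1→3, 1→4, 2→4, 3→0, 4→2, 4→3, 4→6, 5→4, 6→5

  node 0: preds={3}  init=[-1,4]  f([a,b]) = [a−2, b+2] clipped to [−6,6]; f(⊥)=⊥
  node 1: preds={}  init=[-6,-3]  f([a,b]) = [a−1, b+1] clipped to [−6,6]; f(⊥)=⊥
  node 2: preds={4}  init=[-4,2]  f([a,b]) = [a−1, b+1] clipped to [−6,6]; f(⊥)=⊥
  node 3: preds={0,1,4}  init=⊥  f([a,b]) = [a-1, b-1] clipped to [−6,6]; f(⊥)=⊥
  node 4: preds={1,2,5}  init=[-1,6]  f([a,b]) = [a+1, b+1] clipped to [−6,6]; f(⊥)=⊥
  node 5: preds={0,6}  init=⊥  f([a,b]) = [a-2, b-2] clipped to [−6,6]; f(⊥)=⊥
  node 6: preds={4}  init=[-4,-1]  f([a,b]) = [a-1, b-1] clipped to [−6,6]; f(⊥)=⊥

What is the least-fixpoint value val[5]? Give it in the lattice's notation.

Worklist (13 pops):
  #1 pop 0: in=⊥ → [-1,4] (no change)
  #2 pop 1: in=⊥ → [-6,-3] (no change)
  #3 pop 2: in=[-1,6] → [-4,6] (was [-4,2]); enqueue []
  #4 pop 3: in=[-6,6] → [-6,5] (was ⊥); enqueue [0]
  #5 pop 4: in=[-6,6] → [-5,6] (was [-1,6]); enqueue [2,3]
  #6 pop 5: in=[-4,4] → [-6,2] (was ⊥); enqueue [4]
  #7 pop 6: in=[-5,6] → [-6,5] (was [-4,-1]); enqueue [5]
  #8 pop 0: in=[-6,5] → [-6,6] (was [-1,4]); enqueue []
  #9 pop 2: in=[-5,6] → [-6,6] (was [-4,6]); enqueue []
  #10 pop 3: in=[-6,6] → [-6,5] (no change)
  #11 pop 4: in=[-6,6] → [-5,6] (no change)
  #12 pop 5: in=[-6,6] → [-6,4] (was [-6,2]); enqueue [4]
  #13 pop 4: in=[-6,6] → [-5,6] (no change)

Fixpoint:
  val[0] = [-6,6]
  val[1] = [-6,-3]
  val[2] = [-6,6]
  val[3] = [-6,5]
  val[4] = [-5,6]
  val[5] = [-6,4]
  val[6] = [-6,5]

[-6,4]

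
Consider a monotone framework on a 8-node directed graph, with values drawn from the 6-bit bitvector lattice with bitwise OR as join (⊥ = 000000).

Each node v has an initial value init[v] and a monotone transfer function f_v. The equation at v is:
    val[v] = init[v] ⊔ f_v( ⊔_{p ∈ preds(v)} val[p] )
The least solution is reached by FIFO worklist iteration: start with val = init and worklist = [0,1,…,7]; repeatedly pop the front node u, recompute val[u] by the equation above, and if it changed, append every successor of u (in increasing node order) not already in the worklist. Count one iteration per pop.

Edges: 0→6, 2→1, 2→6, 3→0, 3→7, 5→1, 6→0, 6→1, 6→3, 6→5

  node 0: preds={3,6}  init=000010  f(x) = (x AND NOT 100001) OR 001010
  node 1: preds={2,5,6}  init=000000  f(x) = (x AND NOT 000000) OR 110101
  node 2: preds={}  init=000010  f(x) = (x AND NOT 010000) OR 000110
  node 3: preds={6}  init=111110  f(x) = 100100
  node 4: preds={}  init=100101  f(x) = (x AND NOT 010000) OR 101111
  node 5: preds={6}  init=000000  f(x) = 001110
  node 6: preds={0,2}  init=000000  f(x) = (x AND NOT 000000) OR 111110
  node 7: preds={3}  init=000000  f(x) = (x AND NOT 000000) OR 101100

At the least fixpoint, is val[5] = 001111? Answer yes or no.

no

Trace (12 dequeues):
  [1] u=0 | in 111110 | out 011110 | prev 000010 | push {}
  [2] u=1 | in 000010 | out 110111 | prev 000000 | push {}
  [3] u=2 | in 000000 | out 000110 | prev 000010 | push {1}
  [4] u=3 | in 000000 | out 111110 | ==
  [5] u=4 | in 000000 | out 101111 | prev 100101 | push {}
  [6] u=5 | in 000000 | out 001110 | prev 000000 | push {}
  [7] u=6 | in 011110 | out 111110 | prev 000000 | push {0,3,5}
  [8] u=7 | in 111110 | out 111110 | prev 000000 | push {}
  [9] u=1 | in 111110 | out 111111 | prev 110111 | push {}
  [10] u=0 | in 111110 | out 011110 | ==
  [11] u=3 | in 111110 | out 111110 | ==
  [12] u=5 | in 111110 | out 001110 | ==

Converged values:
  [0] 011110
  [1] 111111
  [2] 000110
  [3] 111110
  [4] 101111
  [5] 001110
  [6] 111110
  [7] 111110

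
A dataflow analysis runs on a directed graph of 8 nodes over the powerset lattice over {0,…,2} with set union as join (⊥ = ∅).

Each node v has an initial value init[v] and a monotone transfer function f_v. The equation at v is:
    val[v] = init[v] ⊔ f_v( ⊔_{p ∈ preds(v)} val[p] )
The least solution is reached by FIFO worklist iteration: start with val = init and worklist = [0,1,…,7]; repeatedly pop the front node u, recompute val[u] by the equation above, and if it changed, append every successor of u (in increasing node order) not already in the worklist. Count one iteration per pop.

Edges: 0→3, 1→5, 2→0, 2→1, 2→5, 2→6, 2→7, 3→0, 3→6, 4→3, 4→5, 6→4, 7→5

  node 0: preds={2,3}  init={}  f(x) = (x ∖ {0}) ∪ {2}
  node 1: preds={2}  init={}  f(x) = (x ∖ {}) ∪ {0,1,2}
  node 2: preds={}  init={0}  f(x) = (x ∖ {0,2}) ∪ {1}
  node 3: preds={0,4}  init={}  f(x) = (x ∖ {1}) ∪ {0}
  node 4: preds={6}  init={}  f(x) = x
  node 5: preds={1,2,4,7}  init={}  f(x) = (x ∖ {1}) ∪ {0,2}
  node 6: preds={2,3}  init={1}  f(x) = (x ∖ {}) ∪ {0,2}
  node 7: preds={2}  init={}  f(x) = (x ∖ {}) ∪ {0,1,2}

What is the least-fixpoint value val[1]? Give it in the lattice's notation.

Iteration log — 14 steps:
  step 1. node 0  ⊔preds={0}  new={2}  old={}  +wl: 
  step 2. node 1  ⊔preds={0}  new={0,1,2}  old={}  +wl: 
  step 3. node 2  ⊔preds={}  new={0,1}  old={0}  +wl: 0,1
  step 4. node 3  ⊔preds={2}  new={0,2}  old={}  +wl: 
  step 5. node 4  ⊔preds={1}  new={1}  old={}  +wl: 3
  step 6. node 5  ⊔preds={0,1,2}  new={0,2}  old={}  +wl: 
  step 7. node 6  ⊔preds={0,1,2}  new={0,1,2}  old={1}  +wl: 4
  step 8. node 7  ⊔preds={0,1}  new={0,1,2}  old={}  +wl: 5
  step 9. node 0  ⊔preds={0,1,2}  new={1,2}  old={2}  +wl: 
  step 10. node 1  ⊔preds={0,1}  new={0,1,2}  stable
  step 11. node 3  ⊔preds={1,2}  new={0,2}  stable
  step 12. node 4  ⊔preds={0,1,2}  new={0,1,2}  old={1}  +wl: 3
  step 13. node 5  ⊔preds={0,1,2}  new={0,2}  stable
  step 14. node 3  ⊔preds={0,1,2}  new={0,2}  stable

Least fixpoint reached:
  node 0: {1,2}
  node 1: {0,1,2}
  node 2: {0,1}
  node 3: {0,2}
  node 4: {0,1,2}
  node 5: {0,2}
  node 6: {0,1,2}
  node 7: {0,1,2}

{0,1,2}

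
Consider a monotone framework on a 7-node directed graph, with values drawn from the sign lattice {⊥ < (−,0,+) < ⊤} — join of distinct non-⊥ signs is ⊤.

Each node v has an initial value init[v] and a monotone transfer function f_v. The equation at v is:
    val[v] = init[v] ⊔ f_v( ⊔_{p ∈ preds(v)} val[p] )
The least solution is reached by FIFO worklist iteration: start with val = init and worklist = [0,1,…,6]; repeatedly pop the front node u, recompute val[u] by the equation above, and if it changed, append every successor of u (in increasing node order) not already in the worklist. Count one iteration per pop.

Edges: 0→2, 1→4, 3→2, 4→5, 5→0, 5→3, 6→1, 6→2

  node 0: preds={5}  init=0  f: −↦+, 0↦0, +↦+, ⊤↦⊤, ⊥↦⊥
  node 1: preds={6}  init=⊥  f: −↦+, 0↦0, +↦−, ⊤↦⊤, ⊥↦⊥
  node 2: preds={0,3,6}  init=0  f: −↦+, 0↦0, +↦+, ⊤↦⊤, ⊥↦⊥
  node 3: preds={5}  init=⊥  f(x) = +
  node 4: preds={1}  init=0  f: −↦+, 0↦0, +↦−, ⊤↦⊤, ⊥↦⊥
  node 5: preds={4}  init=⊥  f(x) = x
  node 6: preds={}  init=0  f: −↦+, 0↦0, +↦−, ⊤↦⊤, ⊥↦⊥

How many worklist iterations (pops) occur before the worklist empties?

10

Iteration log — 10 steps:
  step 1. node 0  ⊔preds=⊥  new=0  stable
  step 2. node 1  ⊔preds=0  new=0  old=⊥  +wl: 
  step 3. node 2  ⊔preds=0  new=0  stable
  step 4. node 3  ⊔preds=⊥  new=+  old=⊥  +wl: 2
  step 5. node 4  ⊔preds=0  new=0  stable
  step 6. node 5  ⊔preds=0  new=0  old=⊥  +wl: 0,3
  step 7. node 6  ⊔preds=⊥  new=0  stable
  step 8. node 2  ⊔preds=⊤  new=⊤  old=0  +wl: 
  step 9. node 0  ⊔preds=0  new=0  stable
  step 10. node 3  ⊔preds=0  new=+  stable

Least fixpoint reached:
  node 0: 0
  node 1: 0
  node 2: ⊤
  node 3: +
  node 4: 0
  node 5: 0
  node 6: 0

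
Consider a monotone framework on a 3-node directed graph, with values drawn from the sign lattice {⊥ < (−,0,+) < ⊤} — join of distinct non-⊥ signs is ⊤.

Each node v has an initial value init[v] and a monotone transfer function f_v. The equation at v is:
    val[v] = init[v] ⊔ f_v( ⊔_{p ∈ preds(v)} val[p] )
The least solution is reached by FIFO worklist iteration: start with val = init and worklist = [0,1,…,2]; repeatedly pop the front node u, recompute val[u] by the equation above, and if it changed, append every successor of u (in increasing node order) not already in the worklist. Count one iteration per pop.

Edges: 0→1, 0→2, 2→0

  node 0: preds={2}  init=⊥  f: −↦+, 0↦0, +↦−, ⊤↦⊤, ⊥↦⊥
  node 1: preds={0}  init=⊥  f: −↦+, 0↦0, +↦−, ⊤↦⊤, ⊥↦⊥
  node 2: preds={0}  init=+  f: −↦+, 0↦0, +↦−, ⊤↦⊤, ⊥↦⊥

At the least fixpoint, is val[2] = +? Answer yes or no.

Worklist (3 pops):
  #1 pop 0: in=+ → − (was ⊥); enqueue []
  #2 pop 1: in=− → + (was ⊥); enqueue []
  #3 pop 2: in=− → + (no change)

Fixpoint:
  val[0] = −
  val[1] = +
  val[2] = +

yes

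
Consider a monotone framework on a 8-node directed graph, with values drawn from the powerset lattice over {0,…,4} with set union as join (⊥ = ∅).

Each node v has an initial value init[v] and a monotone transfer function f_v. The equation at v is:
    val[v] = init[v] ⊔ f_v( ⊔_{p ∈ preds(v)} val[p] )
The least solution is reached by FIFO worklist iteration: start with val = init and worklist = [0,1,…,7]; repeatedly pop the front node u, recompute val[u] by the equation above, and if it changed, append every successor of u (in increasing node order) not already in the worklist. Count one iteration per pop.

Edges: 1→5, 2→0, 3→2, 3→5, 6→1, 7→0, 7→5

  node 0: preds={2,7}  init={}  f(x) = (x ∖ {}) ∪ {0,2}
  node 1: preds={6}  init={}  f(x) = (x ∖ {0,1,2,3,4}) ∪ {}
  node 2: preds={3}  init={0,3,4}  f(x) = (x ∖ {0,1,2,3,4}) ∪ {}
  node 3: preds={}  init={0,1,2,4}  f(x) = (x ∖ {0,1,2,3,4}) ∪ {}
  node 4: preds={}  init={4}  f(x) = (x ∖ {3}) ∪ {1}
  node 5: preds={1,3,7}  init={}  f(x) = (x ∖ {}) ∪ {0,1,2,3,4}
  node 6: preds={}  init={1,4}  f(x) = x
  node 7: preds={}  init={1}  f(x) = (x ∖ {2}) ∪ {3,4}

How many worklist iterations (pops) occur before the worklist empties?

10

Trace (10 dequeues):
  [1] u=0 | in {0,1,3,4} | out {0,1,2,3,4} | prev {} | push {}
  [2] u=1 | in {1,4} | out {} | ==
  [3] u=2 | in {0,1,2,4} | out {0,3,4} | ==
  [4] u=3 | in {} | out {0,1,2,4} | ==
  [5] u=4 | in {} | out {1,4} | prev {4} | push {}
  [6] u=5 | in {0,1,2,4} | out {0,1,2,3,4} | prev {} | push {}
  [7] u=6 | in {} | out {1,4} | ==
  [8] u=7 | in {} | out {1,3,4} | prev {1} | push {0,5}
  [9] u=0 | in {0,1,3,4} | out {0,1,2,3,4} | ==
  [10] u=5 | in {0,1,2,3,4} | out {0,1,2,3,4} | ==

Converged values:
  [0] {0,1,2,3,4}
  [1] {}
  [2] {0,3,4}
  [3] {0,1,2,4}
  [4] {1,4}
  [5] {0,1,2,3,4}
  [6] {1,4}
  [7] {1,3,4}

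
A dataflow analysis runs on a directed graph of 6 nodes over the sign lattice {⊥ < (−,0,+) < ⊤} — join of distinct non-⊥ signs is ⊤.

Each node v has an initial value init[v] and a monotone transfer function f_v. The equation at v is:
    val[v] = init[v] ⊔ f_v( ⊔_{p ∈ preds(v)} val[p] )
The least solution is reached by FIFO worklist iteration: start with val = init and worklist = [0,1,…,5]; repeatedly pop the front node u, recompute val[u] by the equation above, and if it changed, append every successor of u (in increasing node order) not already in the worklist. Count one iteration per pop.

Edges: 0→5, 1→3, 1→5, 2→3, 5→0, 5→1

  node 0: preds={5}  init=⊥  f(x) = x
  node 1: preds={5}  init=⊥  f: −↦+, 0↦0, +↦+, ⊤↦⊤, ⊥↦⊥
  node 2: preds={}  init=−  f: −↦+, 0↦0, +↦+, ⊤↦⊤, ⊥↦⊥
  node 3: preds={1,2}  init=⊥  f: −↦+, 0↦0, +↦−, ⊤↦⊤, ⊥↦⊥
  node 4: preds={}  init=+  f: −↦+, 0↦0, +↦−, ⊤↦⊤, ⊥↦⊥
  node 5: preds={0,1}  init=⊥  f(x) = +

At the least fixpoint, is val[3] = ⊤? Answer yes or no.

Iteration log — 10 steps:
  step 1. node 0  ⊔preds=⊥  new=⊥  stable
  step 2. node 1  ⊔preds=⊥  new=⊥  stable
  step 3. node 2  ⊔preds=⊥  new=−  stable
  step 4. node 3  ⊔preds=−  new=+  old=⊥  +wl: 
  step 5. node 4  ⊔preds=⊥  new=+  stable
  step 6. node 5  ⊔preds=⊥  new=+  old=⊥  +wl: 0,1
  step 7. node 0  ⊔preds=+  new=+  old=⊥  +wl: 5
  step 8. node 1  ⊔preds=+  new=+  old=⊥  +wl: 3
  step 9. node 5  ⊔preds=+  new=+  stable
  step 10. node 3  ⊔preds=⊤  new=⊤  old=+  +wl: 

Least fixpoint reached:
  node 0: +
  node 1: +
  node 2: −
  node 3: ⊤
  node 4: +
  node 5: +

yes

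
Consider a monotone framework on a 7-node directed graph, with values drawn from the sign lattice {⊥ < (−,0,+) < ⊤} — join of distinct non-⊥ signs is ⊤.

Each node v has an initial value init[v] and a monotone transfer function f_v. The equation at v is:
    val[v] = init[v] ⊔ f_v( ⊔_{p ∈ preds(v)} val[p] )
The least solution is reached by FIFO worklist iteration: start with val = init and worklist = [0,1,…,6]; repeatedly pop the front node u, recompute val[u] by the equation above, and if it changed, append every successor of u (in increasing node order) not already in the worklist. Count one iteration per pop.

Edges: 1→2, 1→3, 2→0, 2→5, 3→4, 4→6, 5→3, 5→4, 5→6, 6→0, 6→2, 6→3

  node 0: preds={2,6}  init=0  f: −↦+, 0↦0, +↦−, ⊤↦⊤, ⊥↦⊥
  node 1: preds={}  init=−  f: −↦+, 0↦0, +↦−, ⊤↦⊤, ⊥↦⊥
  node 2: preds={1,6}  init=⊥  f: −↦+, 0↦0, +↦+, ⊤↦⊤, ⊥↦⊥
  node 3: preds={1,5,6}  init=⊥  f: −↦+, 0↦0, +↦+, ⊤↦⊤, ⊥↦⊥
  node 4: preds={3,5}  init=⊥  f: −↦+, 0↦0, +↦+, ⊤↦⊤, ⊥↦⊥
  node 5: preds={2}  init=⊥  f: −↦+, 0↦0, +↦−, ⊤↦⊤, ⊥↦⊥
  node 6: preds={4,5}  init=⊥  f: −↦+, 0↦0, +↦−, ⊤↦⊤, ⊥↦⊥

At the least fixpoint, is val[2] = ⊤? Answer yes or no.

yes

Iteration log — 17 steps:
  step 1. node 0  ⊔preds=⊥  new=0  stable
  step 2. node 1  ⊔preds=⊥  new=−  stable
  step 3. node 2  ⊔preds=−  new=+  old=⊥  +wl: 0
  step 4. node 3  ⊔preds=−  new=+  old=⊥  +wl: 
  step 5. node 4  ⊔preds=+  new=+  old=⊥  +wl: 
  step 6. node 5  ⊔preds=+  new=−  old=⊥  +wl: 3,4
  step 7. node 6  ⊔preds=⊤  new=⊤  old=⊥  +wl: 2
  step 8. node 0  ⊔preds=⊤  new=⊤  old=0  +wl: 
  step 9. node 3  ⊔preds=⊤  new=⊤  old=+  +wl: 
  step 10. node 4  ⊔preds=⊤  new=⊤  old=+  +wl: 6
  step 11. node 2  ⊔preds=⊤  new=⊤  old=+  +wl: 0,5
  step 12. node 6  ⊔preds=⊤  new=⊤  stable
  step 13. node 0  ⊔preds=⊤  new=⊤  stable
  step 14. node 5  ⊔preds=⊤  new=⊤  old=−  +wl: 3,4,6
  step 15. node 3  ⊔preds=⊤  new=⊤  stable
  step 16. node 4  ⊔preds=⊤  new=⊤  stable
  step 17. node 6  ⊔preds=⊤  new=⊤  stable

Least fixpoint reached:
  node 0: ⊤
  node 1: −
  node 2: ⊤
  node 3: ⊤
  node 4: ⊤
  node 5: ⊤
  node 6: ⊤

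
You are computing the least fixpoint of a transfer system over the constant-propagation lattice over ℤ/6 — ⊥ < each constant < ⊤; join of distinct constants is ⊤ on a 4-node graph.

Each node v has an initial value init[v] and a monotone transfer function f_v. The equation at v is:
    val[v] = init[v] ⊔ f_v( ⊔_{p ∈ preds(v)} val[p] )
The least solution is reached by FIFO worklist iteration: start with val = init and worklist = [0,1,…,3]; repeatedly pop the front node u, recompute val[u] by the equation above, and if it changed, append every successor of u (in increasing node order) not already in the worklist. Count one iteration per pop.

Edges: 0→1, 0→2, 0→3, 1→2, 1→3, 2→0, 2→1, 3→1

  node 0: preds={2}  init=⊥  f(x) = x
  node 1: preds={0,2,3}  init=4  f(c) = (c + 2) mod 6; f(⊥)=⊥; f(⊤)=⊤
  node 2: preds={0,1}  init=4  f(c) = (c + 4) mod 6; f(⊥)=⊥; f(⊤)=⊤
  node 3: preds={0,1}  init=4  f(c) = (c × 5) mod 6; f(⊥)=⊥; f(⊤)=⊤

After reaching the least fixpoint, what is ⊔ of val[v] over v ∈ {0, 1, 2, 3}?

⊤

Worklist (8 pops):
  #1 pop 0: in=4 → 4 (was ⊥); enqueue []
  #2 pop 1: in=4 → ⊤ (was 4); enqueue []
  #3 pop 2: in=⊤ → ⊤ (was 4); enqueue [0,1]
  #4 pop 3: in=⊤ → ⊤ (was 4); enqueue []
  #5 pop 0: in=⊤ → ⊤ (was 4); enqueue [2,3]
  #6 pop 1: in=⊤ → ⊤ (no change)
  #7 pop 2: in=⊤ → ⊤ (no change)
  #8 pop 3: in=⊤ → ⊤ (no change)

Fixpoint:
  val[0] = ⊤
  val[1] = ⊤
  val[2] = ⊤
  val[3] = ⊤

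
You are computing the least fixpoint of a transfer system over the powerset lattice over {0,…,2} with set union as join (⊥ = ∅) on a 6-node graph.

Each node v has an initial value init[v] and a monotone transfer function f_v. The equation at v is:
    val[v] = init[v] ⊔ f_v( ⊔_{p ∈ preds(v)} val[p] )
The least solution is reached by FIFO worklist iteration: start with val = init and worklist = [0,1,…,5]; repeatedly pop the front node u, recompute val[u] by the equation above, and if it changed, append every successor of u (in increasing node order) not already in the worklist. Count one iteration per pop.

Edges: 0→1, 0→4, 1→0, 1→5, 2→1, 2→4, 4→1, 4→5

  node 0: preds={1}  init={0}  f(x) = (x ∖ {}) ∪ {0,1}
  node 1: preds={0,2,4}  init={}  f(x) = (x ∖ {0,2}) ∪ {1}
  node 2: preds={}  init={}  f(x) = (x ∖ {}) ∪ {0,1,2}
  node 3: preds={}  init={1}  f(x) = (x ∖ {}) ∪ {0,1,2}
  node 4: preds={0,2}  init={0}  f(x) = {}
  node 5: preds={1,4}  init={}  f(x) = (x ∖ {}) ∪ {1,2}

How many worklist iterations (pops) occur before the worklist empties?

Worklist (8 pops):
  #1 pop 0: in={} → {0,1} (was {0}); enqueue []
  #2 pop 1: in={0,1} → {1} (was {}); enqueue [0]
  #3 pop 2: in={} → {0,1,2} (was {}); enqueue [1]
  #4 pop 3: in={} → {0,1,2} (was {1}); enqueue []
  #5 pop 4: in={0,1,2} → {0} (no change)
  #6 pop 5: in={0,1} → {0,1,2} (was {}); enqueue []
  #7 pop 0: in={1} → {0,1} (no change)
  #8 pop 1: in={0,1,2} → {1} (no change)

Fixpoint:
  val[0] = {0,1}
  val[1] = {1}
  val[2] = {0,1,2}
  val[3] = {0,1,2}
  val[4] = {0}
  val[5] = {0,1,2}

8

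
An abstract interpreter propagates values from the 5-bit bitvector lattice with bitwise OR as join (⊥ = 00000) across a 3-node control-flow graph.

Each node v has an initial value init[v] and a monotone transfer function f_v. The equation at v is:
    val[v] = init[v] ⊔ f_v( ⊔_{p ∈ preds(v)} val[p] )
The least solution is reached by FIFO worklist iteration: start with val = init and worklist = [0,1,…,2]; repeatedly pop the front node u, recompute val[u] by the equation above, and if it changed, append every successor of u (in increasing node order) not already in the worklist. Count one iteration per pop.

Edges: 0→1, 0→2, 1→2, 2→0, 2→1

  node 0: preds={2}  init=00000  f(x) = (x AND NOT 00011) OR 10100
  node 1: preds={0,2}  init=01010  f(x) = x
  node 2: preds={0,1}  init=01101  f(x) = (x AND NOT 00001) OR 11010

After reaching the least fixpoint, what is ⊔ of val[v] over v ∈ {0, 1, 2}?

11111

Iteration log — 5 steps:
  step 1. node 0  ⊔preds=01101  new=11100  old=00000  +wl: 
  step 2. node 1  ⊔preds=11101  new=11111  old=01010  +wl: 
  step 3. node 2  ⊔preds=11111  new=11111  old=01101  +wl: 0,1
  step 4. node 0  ⊔preds=11111  new=11100  stable
  step 5. node 1  ⊔preds=11111  new=11111  stable

Least fixpoint reached:
  node 0: 11100
  node 1: 11111
  node 2: 11111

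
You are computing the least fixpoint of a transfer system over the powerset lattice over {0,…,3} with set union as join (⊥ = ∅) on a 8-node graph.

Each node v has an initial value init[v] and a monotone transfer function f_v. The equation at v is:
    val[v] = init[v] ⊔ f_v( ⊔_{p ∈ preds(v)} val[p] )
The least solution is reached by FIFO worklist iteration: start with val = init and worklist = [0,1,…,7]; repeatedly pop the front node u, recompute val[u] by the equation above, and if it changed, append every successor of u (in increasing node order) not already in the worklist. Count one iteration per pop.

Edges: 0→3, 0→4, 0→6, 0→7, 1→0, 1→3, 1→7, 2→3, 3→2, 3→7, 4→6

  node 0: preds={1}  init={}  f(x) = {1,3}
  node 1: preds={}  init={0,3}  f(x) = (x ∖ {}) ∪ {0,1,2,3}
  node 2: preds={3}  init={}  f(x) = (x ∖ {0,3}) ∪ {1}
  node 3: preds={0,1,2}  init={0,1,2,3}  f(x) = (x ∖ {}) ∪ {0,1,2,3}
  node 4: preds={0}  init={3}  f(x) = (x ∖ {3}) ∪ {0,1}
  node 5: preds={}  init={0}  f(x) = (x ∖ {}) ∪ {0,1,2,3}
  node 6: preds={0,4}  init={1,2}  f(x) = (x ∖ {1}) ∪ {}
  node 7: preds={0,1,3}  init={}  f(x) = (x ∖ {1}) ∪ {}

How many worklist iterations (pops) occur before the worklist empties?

Worklist (9 pops):
  #1 pop 0: in={0,3} → {1,3} (was {}); enqueue []
  #2 pop 1: in={} → {0,1,2,3} (was {0,3}); enqueue [0]
  #3 pop 2: in={0,1,2,3} → {1,2} (was {}); enqueue []
  #4 pop 3: in={0,1,2,3} → {0,1,2,3} (no change)
  #5 pop 4: in={1,3} → {0,1,3} (was {3}); enqueue []
  #6 pop 5: in={} → {0,1,2,3} (was {0}); enqueue []
  #7 pop 6: in={0,1,3} → {0,1,2,3} (was {1,2}); enqueue []
  #8 pop 7: in={0,1,2,3} → {0,2,3} (was {}); enqueue []
  #9 pop 0: in={0,1,2,3} → {1,3} (no change)

Fixpoint:
  val[0] = {1,3}
  val[1] = {0,1,2,3}
  val[2] = {1,2}
  val[3] = {0,1,2,3}
  val[4] = {0,1,3}
  val[5] = {0,1,2,3}
  val[6] = {0,1,2,3}
  val[7] = {0,2,3}

9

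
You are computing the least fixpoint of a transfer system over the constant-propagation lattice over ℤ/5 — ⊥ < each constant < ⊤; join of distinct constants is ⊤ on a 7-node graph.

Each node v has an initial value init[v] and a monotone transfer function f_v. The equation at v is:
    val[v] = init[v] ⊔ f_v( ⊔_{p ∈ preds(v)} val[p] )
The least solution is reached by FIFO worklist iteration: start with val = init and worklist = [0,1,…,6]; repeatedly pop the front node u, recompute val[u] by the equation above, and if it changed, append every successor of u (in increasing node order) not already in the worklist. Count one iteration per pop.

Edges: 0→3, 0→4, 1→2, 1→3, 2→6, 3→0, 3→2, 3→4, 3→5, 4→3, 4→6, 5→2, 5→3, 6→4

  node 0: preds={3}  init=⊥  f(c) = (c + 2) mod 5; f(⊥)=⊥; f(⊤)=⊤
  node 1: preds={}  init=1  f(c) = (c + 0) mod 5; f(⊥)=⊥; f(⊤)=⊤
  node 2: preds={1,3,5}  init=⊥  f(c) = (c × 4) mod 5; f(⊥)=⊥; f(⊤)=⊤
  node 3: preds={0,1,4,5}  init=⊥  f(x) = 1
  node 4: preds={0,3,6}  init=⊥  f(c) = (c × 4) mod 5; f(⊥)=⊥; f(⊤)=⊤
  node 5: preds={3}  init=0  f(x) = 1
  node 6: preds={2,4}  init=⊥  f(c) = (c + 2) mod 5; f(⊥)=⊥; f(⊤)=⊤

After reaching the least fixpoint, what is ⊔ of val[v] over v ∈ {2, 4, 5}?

⊤

Iteration log — 13 steps:
  step 1. node 0  ⊔preds=⊥  new=⊥  stable
  step 2. node 1  ⊔preds=⊥  new=1  stable
  step 3. node 2  ⊔preds=⊤  new=⊤  old=⊥  +wl: 
  step 4. node 3  ⊔preds=⊤  new=1  old=⊥  +wl: 0,2
  step 5. node 4  ⊔preds=1  new=4  old=⊥  +wl: 3
  step 6. node 5  ⊔preds=1  new=⊤  old=0  +wl: 
  step 7. node 6  ⊔preds=⊤  new=⊤  old=⊥  +wl: 4
  step 8. node 0  ⊔preds=1  new=3  old=⊥  +wl: 
  step 9. node 2  ⊔preds=⊤  new=⊤  stable
  step 10. node 3  ⊔preds=⊤  new=1  stable
  step 11. node 4  ⊔preds=⊤  new=⊤  old=4  +wl: 3,6
  step 12. node 3  ⊔preds=⊤  new=1  stable
  step 13. node 6  ⊔preds=⊤  new=⊤  stable

Least fixpoint reached:
  node 0: 3
  node 1: 1
  node 2: ⊤
  node 3: 1
  node 4: ⊤
  node 5: ⊤
  node 6: ⊤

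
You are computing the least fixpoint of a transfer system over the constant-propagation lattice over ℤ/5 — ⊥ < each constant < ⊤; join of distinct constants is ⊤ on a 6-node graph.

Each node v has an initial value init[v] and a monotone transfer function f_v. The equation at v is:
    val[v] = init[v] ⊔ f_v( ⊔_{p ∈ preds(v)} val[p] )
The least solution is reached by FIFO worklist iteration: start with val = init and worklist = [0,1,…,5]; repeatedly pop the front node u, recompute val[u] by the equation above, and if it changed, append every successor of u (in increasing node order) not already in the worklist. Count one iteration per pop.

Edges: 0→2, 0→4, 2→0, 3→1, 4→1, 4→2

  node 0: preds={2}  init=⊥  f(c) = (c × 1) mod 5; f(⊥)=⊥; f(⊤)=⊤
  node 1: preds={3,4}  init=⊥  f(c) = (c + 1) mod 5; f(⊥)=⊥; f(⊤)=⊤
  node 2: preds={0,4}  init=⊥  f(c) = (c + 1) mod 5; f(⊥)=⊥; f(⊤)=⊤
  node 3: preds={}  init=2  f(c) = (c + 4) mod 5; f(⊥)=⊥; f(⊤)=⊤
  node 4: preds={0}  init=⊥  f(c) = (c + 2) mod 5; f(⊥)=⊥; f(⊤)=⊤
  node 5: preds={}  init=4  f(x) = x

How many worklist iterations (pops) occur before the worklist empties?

Worklist (6 pops):
  #1 pop 0: in=⊥ → ⊥ (no change)
  #2 pop 1: in=2 → 3 (was ⊥); enqueue []
  #3 pop 2: in=⊥ → ⊥ (no change)
  #4 pop 3: in=⊥ → 2 (no change)
  #5 pop 4: in=⊥ → ⊥ (no change)
  #6 pop 5: in=⊥ → 4 (no change)

Fixpoint:
  val[0] = ⊥
  val[1] = 3
  val[2] = ⊥
  val[3] = 2
  val[4] = ⊥
  val[5] = 4

6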